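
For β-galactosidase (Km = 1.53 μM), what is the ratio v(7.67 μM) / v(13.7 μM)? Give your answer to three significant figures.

0.927

The fractional saturations are [S]/(Km+[S]) = 13.7/15.23 = 0.8995 and 7.67/9.200 = 0.8337.
v₂/v₁ is just their ratio: 0.8337/0.8995 = 0.927.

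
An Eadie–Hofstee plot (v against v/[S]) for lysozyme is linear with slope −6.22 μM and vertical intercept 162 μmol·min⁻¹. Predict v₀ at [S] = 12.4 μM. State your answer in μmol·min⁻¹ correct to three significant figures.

108 μmol·min⁻¹

In the Eadie–Hofstee form v = Vmax − Km·(v/[S]), the slope is −Km and the intercept is Vmax, so Km = 6.22 μM and Vmax = 162 μmol·min⁻¹.
v = 162 × 12.4/(6.22 + 12.4) = 108 μmol·min⁻¹.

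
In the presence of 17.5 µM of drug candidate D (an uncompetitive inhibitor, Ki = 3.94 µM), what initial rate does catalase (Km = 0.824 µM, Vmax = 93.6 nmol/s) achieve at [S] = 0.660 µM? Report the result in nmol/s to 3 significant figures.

14.0 nmol/s

With α = 1 + [I]/Ki = 1 + 17.5/3.94 = 5.442, the uncompetitive rate law is v = (Vmax/α)·[S] / (Km/α + [S]).
v = (93.6/5.442)×0.660 / (0.824/5.442 + 0.660) = 11.35/0.8114 = 14.0 nmol/s.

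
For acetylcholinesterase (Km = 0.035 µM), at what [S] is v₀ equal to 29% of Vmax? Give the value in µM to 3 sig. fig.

0.0143 µM

v/Vmax = [S]/(Km+[S]) = 0.29, so [S] = Km·0.29/(1 − 0.29) = 0.035 × 0.4085.
[S] = 0.0143 µM.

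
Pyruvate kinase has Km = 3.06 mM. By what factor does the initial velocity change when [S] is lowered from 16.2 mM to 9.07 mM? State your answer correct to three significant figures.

0.889

Since Vmax cancels, v₂/v₁ = [S]₂(Km+[S]₁) / [S]₁(Km+[S]₂).
= 9.07×(3.06+16.2) / (16.2×(3.06+9.07)) = 174.7/196.5 = 0.889.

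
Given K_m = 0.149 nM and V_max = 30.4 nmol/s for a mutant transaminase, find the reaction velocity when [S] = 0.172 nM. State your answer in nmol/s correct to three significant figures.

16.3 nmol/s

[S]/(Km+[S]) = 0.172/0.3210 = 0.5358, the fractional saturation.
v = 0.5358 × Vmax = 0.5358 × 30.4 = 16.3 nmol/s.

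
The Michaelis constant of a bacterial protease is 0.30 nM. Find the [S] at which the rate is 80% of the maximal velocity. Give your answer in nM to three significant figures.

v/Vmax = [S]/(Km+[S]) = 0.8, so [S] = Km·0.8/(1 − 0.8) = 0.30 × 4.000.
[S] = 1.20 nM.

1.20 nM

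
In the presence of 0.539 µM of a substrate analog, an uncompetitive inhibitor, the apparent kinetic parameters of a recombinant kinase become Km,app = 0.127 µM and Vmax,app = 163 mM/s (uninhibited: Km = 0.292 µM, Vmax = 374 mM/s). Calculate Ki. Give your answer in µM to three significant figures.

0.416 µM

Uncompetitive: Vmax,app = Vmax/α (and Km,app = Km/α) with α = 1 + [I]/Ki.
α = Vmax/Vmax,app = 374/163 = 2.294.
Ki = [I]/(α − 1) = 0.539/1.294 = 0.416 µM.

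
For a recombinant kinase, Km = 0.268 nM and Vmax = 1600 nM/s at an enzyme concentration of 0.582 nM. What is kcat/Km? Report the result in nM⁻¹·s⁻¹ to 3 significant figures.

10300 nM⁻¹·s⁻¹

kcat = Vmax/[E]total = 1600/0.582 = 2750 s⁻¹.
kcat/Km = 2750/0.268 = 10300 nM⁻¹·s⁻¹.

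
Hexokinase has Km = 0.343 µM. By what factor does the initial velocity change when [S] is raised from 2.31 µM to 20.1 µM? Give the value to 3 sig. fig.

The fractional saturations are [S]/(Km+[S]) = 2.31/2.653 = 0.8707 and 20.1/20.44 = 0.9832.
v₂/v₁ is just their ratio: 0.9832/0.8707 = 1.13.

1.13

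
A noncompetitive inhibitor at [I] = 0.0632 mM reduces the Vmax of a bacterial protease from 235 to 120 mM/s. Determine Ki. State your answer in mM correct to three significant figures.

0.0659 mM

Noncompetitive: Vmax,app = Vmax/α with α = 1 + [I]/Ki.
α = Vmax/Vmax,app = 235/120 = 1.958.
Since α = 1 + [I]/Ki, [I]/Ki = 1.958 − 1 = 0.9583 and Ki = 0.0632/0.9583 = 0.0659 mM.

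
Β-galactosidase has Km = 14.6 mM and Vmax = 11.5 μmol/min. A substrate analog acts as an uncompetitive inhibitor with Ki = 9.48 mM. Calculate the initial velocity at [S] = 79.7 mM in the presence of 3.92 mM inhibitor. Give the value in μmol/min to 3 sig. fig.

7.20 μmol/min

α = 1 + [I]/Ki = 1 + 3.92/9.48 = 1.414.
For an uncompetitive inhibitor, both parameters are divided by α, giving Vmax/α and Km/α: Km,app = 10.3 mM, Vmax,app = 8.14 μmol/min.
v = Vmax,app·[S]/(Km,app + [S]) = 8.14 × 79.7/(10.3 + 79.7) = 7.20 μmol/min.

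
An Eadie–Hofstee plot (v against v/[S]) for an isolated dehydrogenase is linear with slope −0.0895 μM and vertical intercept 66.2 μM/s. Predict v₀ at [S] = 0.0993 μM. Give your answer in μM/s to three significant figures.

In the Eadie–Hofstee form v = Vmax − Km·(v/[S]), the slope is −Km and the intercept is Vmax, so Km = 0.0895 μM and Vmax = 66.2 μM/s.
v = 66.2 × 0.0993/(0.0895 + 0.0993) = 34.8 μM/s.

34.8 μM/s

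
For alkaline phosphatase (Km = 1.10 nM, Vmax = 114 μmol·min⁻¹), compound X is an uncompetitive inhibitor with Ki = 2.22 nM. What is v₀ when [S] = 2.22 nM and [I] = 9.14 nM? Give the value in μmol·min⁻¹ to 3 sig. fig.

α = 1 + [I]/Ki = 1 + 9.14/2.22 = 5.117.
For an uncompetitive inhibitor, both parameters are divided by α, giving Vmax/α and Km/α: Km,app = 0.215 nM, Vmax,app = 22.3 μmol·min⁻¹.
v = Vmax,app·[S]/(Km,app + [S]) = 22.3 × 2.22/(0.215 + 2.22) = 20.3 μmol·min⁻¹.

20.3 μmol·min⁻¹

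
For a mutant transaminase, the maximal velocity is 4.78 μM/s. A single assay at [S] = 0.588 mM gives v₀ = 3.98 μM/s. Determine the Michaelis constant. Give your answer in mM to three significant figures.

0.118 mM

v/Vmax = 3.98/4.78 = 0.8326 = [S]/(Km+[S]).
So Km + [S] = [S]/0.8326 = 0.7062 mM, giving Km = 0.7062 − 0.588 = 0.118 mM.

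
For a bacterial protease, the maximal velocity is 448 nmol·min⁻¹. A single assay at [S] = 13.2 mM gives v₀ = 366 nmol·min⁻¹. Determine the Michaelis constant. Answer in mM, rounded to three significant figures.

From v = Vmax[S]/(Km+[S]), Km = [S](Vmax − v)/v.
Km = 13.2 × (448 − 366) / 366 = 1082/366 = 2.96 mM.

2.96 mM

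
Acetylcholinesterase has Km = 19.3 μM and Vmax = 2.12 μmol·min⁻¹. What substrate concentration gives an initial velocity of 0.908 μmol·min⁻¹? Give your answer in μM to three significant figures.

The required fractional saturation is v/Vmax = 0.908/2.12 = 0.4283.
Then [S]/(Km+[S]) = 0.4283 ⇒ [S] = 19.3 × 0.4283/(1 − 0.4283) = 14.5 μM.

14.5 μM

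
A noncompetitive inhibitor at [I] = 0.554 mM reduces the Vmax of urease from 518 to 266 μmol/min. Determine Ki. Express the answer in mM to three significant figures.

Noncompetitive: Vmax,app = Vmax/α with α = 1 + [I]/Ki.
α = Vmax/Vmax,app = 518/266 = 1.947.
Ki = [I]/(α − 1) = 0.554/0.9474 = 0.585 mM.

0.585 mM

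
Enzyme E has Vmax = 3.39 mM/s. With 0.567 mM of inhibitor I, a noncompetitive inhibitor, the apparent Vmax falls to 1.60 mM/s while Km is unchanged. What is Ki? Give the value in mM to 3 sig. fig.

Noncompetitive: Vmax,app = Vmax/α with α = 1 + [I]/Ki.
α = Vmax/Vmax,app = 3.39/1.60 = 2.119.
Ki = [I]/(α − 1) = 0.567/1.119 = 0.507 mM.

0.507 mM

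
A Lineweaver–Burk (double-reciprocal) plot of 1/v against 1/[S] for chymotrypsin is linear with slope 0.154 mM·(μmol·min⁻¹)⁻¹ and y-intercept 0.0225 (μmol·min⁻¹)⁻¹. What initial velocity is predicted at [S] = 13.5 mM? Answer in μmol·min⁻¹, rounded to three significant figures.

The y-intercept is 1/Vmax, so Vmax = 1/0.0225 = 44.4 μmol·min⁻¹.
The slope is Km/Vmax, so Km = 0.154 × 44.4 = 6.84 mM.
Then v = 44.4 × 13.5/(6.84 + 13.5) = 29.5 μmol·min⁻¹.

29.5 μmol·min⁻¹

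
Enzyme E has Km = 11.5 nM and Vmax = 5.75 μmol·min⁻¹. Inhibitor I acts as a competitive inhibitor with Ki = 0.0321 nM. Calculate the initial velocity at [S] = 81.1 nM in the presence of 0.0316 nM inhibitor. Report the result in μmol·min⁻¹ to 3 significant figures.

With α = 1 + [I]/Ki = 1 + 0.0316/0.0321 = 1.984, the competitive rate law is v = Vmax[S] / (αKm + [S]).
v = 5.75×81.1 / (1.984×11.5 + 81.1) = 466.3/103.9 = 4.49 μmol·min⁻¹.

4.49 μmol·min⁻¹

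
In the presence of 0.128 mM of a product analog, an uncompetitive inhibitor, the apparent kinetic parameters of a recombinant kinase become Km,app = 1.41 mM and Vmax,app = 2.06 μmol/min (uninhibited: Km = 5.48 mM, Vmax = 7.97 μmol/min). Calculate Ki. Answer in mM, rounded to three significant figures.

0.0446 mM

Uncompetitive: Vmax,app = Vmax/α (and Km,app = Km/α) with α = 1 + [I]/Ki.
α = Vmax/Vmax,app = 7.97/2.06 = 3.869.
Ki = [I]/(α − 1) = 0.128/2.869 = 0.0446 mM.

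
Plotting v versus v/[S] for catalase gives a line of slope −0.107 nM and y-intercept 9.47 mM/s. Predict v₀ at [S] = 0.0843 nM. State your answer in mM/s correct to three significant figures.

In the Eadie–Hofstee form v = Vmax − Km·(v/[S]), the slope is −Km and the intercept is Vmax, so Km = 0.107 nM and Vmax = 9.47 mM/s.
v = 9.47 × 0.0843/(0.107 + 0.0843) = 4.17 mM/s.

4.17 mM/s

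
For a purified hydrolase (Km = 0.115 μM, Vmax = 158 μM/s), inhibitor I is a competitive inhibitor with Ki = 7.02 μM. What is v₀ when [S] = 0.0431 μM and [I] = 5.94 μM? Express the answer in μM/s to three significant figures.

26.7 μM/s

α = 1 + [I]/Ki = 1 + 5.94/7.02 = 1.846.
For a competitive inhibitor, Vmax is unchanged and the apparent Km becomes α·Km: Km,app = 0.212 μM, Vmax,app = 158 μM/s.
v = Vmax,app·[S]/(Km,app + [S]) = 158 × 0.0431/(0.212 + 0.0431) = 26.7 μM/s.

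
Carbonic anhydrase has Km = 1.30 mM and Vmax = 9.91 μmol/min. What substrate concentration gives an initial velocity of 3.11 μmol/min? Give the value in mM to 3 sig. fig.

The required fractional saturation is v/Vmax = 3.11/9.91 = 0.3138.
Then [S]/(Km+[S]) = 0.3138 ⇒ [S] = 1.30 × 0.3138/(1 − 0.3138) = 0.595 mM.

0.595 mM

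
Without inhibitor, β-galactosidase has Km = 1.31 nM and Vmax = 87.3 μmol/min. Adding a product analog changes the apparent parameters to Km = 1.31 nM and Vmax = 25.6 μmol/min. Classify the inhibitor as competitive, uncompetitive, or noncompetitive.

noncompetitive

Vmax decreases (87.3 → 25.6 μmol/min) while Km is unchanged — pure noncompetitive inhibition.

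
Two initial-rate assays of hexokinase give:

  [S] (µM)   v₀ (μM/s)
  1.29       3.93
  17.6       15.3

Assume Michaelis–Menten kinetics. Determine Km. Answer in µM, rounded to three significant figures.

5.22 µM

In reciprocal form, 1/v = (Km/Vmax)·(1/[S]) + 1/Vmax. The two points give (1/[S], 1/v) = (0.7752, 0.2545) and (0.05682, 0.06536).
Slope = (0.2545 − 0.06536)/(0.7752 − 0.05682) = 0.2632; intercept = 0.2545 − 0.2632×0.7752 = 0.05040.
Vmax = 1/intercept = 19.8 μM/s; Km = slope × Vmax = 0.2632 × 19.8 = 5.22 µM.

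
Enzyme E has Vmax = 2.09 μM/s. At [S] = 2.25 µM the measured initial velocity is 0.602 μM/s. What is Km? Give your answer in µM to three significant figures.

5.56 µM

From v = Vmax[S]/(Km+[S]), Km = [S](Vmax − v)/v.
Km = 2.25 × (2.09 − 0.602) / 0.602 = 3.348/0.602 = 5.56 µM.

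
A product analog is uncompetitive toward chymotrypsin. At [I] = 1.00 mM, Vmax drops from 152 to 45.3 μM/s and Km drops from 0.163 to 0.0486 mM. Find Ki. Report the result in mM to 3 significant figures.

Uncompetitive: Vmax,app = Vmax/α (and Km,app = Km/α) with α = 1 + [I]/Ki.
α = Vmax/Vmax,app = 152/45.3 = 3.355.
Ki = [I]/(α − 1) = 1.00/2.355 = 0.425 mM.

0.425 mM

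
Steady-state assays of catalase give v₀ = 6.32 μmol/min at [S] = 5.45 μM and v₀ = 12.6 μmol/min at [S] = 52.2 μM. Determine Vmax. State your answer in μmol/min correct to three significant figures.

14.3 μmol/min

From v = Vmax[S]/(Km+[S]), each point gives Vmax = v(Km+[S])/[S].
Equating: 6.32(Km+5.45)/5.45 = 12.6(Km+52.2)/52.2.
1.160·Km + 6.32 = 0.2414·Km + 12.6, so (1.160 − 0.2414)·Km = 12.6 − 6.32.
Km = 6.280/0.9183 = 6.84 μM; then Vmax = 6.32(6.84+5.45)/5.45 = 14.3 μmol/min.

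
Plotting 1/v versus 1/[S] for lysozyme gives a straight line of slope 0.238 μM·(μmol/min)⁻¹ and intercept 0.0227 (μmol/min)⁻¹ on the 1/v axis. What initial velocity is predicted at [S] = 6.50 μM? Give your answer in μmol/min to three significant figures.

16.9 μmol/min

The y-intercept is 1/Vmax, so Vmax = 1/0.0227 = 44.1 μmol/min.
The slope is Km/Vmax, so Km = 0.238 × 44.1 = 10.5 μM.
Then v = 44.1 × 6.50/(10.5 + 6.50) = 16.9 μmol/min.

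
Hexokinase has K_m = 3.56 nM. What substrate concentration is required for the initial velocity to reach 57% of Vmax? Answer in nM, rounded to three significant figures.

4.72 nM

v/Vmax = [S]/(Km+[S]) = 0.57, so [S] = Km·0.57/(1 − 0.57) = 3.56 × 1.326.
[S] = 4.72 nM.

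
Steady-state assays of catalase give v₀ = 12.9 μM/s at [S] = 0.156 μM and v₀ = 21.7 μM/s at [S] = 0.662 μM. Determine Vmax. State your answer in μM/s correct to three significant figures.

In reciprocal form, 1/v = (Km/Vmax)·(1/[S]) + 1/Vmax. The two points give (1/[S], 1/v) = (6.410, 0.07752) and (1.511, 0.04608).
Slope = (0.07752 − 0.04608)/(6.410 − 1.511) = 0.006416; intercept = 0.07752 − 0.006416×6.410 = 0.03639.
Vmax = 1/intercept = 27.5 μM/s; Km = slope × Vmax = 0.006416 × 27.5 = 0.176 μM.

27.5 μM/s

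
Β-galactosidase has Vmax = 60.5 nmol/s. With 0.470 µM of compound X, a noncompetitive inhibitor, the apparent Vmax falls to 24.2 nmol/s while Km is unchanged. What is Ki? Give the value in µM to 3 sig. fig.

Noncompetitive: Vmax,app = Vmax/α with α = 1 + [I]/Ki.
α = Vmax/Vmax,app = 60.5/24.2 = 2.500.
Since α = 1 + [I]/Ki, [I]/Ki = 2.500 − 1 = 1.500 and Ki = 0.470/1.500 = 0.313 µM.

0.313 µM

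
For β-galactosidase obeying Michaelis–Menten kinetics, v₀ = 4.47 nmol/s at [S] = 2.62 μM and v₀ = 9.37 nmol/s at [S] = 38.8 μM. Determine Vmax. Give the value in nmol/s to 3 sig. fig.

10.2 nmol/s

From v = Vmax[S]/(Km+[S]), each point gives Vmax = v(Km+[S])/[S].
Equating: 4.47(Km+2.62)/2.62 = 9.37(Km+38.8)/38.8.
1.706·Km + 4.47 = 0.2415·Km + 9.37, so (1.706 − 0.2415)·Km = 9.37 − 4.47.
Km = 4.900/1.465 = 3.35 μM; then Vmax = 4.47(3.35+2.62)/2.62 = 10.2 nmol/s.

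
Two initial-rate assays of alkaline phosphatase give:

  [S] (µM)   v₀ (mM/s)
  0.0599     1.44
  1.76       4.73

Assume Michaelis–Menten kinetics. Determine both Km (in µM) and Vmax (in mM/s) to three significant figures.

Km = 0.154 µM; Vmax = 5.14 mM/s

In reciprocal form, 1/v = (Km/Vmax)·(1/[S]) + 1/Vmax. The two points give (1/[S], 1/v) = (16.69, 0.6944) and (0.5682, 0.2114).
Slope = (0.6944 − 0.2114)/(16.69 − 0.5682) = 0.02995; intercept = 0.6944 − 0.02995×16.69 = 0.1944.
Vmax = 1/intercept = 5.14 mM/s; Km = slope × Vmax = 0.02995 × 5.14 = 0.154 µM.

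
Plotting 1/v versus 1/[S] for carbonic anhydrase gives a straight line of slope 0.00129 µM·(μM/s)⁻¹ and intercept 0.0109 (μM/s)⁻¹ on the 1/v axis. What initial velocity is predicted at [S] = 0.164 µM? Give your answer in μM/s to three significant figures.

53.3 μM/s

The y-intercept is 1/Vmax, so Vmax = 1/0.0109 = 91.7 μM/s.
The slope is Km/Vmax, so Km = 0.00129 × 91.7 = 0.118 µM.
Then v = 91.7 × 0.164/(0.118 + 0.164) = 53.3 μM/s.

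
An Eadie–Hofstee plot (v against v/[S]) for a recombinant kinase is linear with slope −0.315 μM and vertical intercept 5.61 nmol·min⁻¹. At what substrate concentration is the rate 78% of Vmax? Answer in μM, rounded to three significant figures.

The Eadie–Hofstee slope gives Km = 0.315 μM (slope = −Km).
v/Vmax = [S]/(Km+[S]) = 0.78 ⇒ [S] = Km·0.78/(1−0.78) = 0.315 × 3.545 = 1.12 μM.

1.12 μM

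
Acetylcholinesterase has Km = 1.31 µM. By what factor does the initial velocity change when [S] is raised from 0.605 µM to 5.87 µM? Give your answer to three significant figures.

Since Vmax cancels, v₂/v₁ = [S]₂(Km+[S]₁) / [S]₁(Km+[S]₂).
= 5.87×(1.31+0.605) / (0.605×(1.31+5.87)) = 11.24/4.344 = 2.59.

2.59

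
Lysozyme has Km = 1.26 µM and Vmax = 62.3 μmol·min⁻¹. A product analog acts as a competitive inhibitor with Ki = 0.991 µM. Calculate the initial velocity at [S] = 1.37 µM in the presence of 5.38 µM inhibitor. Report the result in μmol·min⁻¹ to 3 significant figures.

α = 1 + [I]/Ki = 1 + 5.38/0.991 = 6.429.
For a competitive inhibitor, Vmax is unchanged and the apparent Km becomes α·Km: Km,app = 8.10 µM, Vmax,app = 62.3 μmol·min⁻¹.
v = Vmax,app·[S]/(Km,app + [S]) = 62.3 × 1.37/(8.10 + 1.37) = 9.01 μmol·min⁻¹.

9.01 μmol·min⁻¹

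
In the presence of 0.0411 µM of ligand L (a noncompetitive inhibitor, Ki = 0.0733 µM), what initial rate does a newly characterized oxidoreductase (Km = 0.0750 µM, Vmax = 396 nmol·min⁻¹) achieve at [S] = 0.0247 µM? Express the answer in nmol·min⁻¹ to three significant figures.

With α = 1 + [I]/Ki = 1 + 0.0411/0.0733 = 1.561, the noncompetitive rate law is v = (Vmax/α)·[S] / (Km + [S]).
v = (396/1.561)×0.0247 / (0.0750 + 0.0247) = 6.267/0.09970 = 62.9 nmol·min⁻¹.

62.9 nmol·min⁻¹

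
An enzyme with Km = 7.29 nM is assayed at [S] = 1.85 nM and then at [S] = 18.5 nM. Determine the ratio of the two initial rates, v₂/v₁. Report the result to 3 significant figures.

3.54

Since Vmax cancels, v₂/v₁ = [S]₂(Km+[S]₁) / [S]₁(Km+[S]₂).
= 18.5×(7.29+1.85) / (1.85×(7.29+18.5)) = 169.1/47.71 = 3.54.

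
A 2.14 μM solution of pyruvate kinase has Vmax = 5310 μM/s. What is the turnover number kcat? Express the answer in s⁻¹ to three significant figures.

2480 s⁻¹

kcat = Vmax/[E]total = 5310 μM/s / 2.14 μM = 2480 s⁻¹.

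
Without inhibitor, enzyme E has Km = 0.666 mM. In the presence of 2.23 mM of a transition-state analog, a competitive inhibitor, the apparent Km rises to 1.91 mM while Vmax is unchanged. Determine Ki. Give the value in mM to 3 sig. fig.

Competitive: Km,app = α·Km with α = 1 + [I]/Ki.
α = Km,app/Km = 1.91/0.666 = 2.868.
Ki = [I]/(α − 1) = 2.23/1.868 = 1.19 mM.

1.19 mM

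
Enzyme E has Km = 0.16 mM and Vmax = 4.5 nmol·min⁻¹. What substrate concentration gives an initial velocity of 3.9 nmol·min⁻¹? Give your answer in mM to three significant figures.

1.04 mM

The required fractional saturation is v/Vmax = 3.9/4.5 = 0.8667.
Then [S]/(Km+[S]) = 0.8667 ⇒ [S] = 0.16 × 0.8667/(1 − 0.8667) = 1.04 mM.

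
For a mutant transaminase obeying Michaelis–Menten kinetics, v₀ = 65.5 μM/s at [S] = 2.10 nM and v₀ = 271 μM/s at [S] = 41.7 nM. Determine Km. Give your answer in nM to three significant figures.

8.32 nM

From v = Vmax[S]/(Km+[S]), each point gives Vmax = v(Km+[S])/[S].
Equating: 65.5(Km+2.10)/2.10 = 271(Km+41.7)/41.7.
31.19·Km + 65.5 = 6.499·Km + 271, so (31.19 − 6.499)·Km = 271 − 65.5.
Km = 205.5/24.69 = 8.32 nM; then Vmax = 65.5(8.32+2.10)/2.10 = 325 μM/s.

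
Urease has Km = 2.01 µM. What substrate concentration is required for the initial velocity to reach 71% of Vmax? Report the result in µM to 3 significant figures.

4.92 µM

v/Vmax = [S]/(Km+[S]) = 0.71, so [S] = Km·0.71/(1 − 0.71) = 2.01 × 2.448.
[S] = 4.92 µM.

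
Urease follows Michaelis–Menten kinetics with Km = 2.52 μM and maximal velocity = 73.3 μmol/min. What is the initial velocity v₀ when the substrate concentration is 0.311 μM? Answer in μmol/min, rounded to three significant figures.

8.05 μmol/min

[S]/(Km+[S]) = 0.311/2.831 = 0.1099, the fractional saturation.
v = 0.1099 × Vmax = 0.1099 × 73.3 = 8.05 μmol/min.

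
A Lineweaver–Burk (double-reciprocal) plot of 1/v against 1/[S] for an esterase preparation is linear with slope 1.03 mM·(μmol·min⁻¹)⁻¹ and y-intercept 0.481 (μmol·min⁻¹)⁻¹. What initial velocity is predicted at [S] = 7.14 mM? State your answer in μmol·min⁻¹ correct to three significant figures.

1.60 μmol·min⁻¹

The y-intercept is 1/Vmax, so Vmax = 1/0.481 = 2.08 μmol·min⁻¹.
The slope is Km/Vmax, so Km = 1.03 × 2.08 = 2.14 mM.
Then v = 2.08 × 7.14/(2.14 + 7.14) = 1.60 μmol·min⁻¹.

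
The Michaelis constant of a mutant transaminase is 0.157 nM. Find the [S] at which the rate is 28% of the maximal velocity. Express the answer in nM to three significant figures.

v/Vmax = [S]/(Km+[S]) = 0.28, so [S] = Km·0.28/(1 − 0.28) = 0.157 × 0.3889.
[S] = 0.0611 nM.

0.0611 nM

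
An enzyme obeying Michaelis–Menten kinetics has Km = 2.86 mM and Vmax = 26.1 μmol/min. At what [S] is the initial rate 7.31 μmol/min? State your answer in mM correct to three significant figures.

Rearranging v = Vmax[S]/(Km+[S]) gives [S] = Km·v/(Vmax − v).
[S] = 2.86 × 7.31 / (26.1 − 7.31) = 20.91/18.79 = 1.11 mM.

1.11 mM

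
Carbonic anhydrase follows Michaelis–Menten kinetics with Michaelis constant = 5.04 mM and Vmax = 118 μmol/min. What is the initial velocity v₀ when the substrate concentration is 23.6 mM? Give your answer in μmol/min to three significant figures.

97.2 μmol/min

v = Vmax·[S]/(Km + [S]) = 118 × 23.6 / (5.04 + 23.6)
  = 2785 / 28.64 = 97.2 μmol/min.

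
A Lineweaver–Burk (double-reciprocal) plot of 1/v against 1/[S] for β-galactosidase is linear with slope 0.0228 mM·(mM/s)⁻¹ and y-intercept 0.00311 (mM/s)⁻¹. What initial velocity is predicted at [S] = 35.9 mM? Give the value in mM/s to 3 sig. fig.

267 mM/s

The y-intercept is 1/Vmax, so Vmax = 1/0.00311 = 322 mM/s.
The slope is Km/Vmax, so Km = 0.0228 × 322 = 7.33 mM.
Then v = 322 × 35.9/(7.33 + 35.9) = 267 mM/s.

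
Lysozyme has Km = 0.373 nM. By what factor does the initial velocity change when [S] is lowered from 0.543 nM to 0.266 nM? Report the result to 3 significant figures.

The fractional saturations are [S]/(Km+[S]) = 0.543/0.9160 = 0.5928 and 0.266/0.6390 = 0.4163.
v₂/v₁ is just their ratio: 0.4163/0.5928 = 0.702.

0.702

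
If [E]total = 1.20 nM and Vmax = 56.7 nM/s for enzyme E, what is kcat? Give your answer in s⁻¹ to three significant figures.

47.3 s⁻¹

kcat = Vmax/[E]total = 56.7 nM/s / 1.20 nM = 47.3 s⁻¹.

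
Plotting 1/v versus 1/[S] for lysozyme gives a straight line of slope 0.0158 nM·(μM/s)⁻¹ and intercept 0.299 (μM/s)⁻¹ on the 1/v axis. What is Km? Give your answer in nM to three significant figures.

y-intercept = 1/Vmax ⇒ Vmax = 3.34 μM/s; slope = Km/Vmax ⇒ Km = slope × Vmax.
Km = 0.0158 × 3.34 = 0.0528 nM.

0.0528 nM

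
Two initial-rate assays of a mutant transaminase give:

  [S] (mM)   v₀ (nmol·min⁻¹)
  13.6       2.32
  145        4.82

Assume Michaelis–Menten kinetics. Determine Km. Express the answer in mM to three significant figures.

18.2 mM

From v = Vmax[S]/(Km+[S]), each point gives Vmax = v(Km+[S])/[S].
Equating: 2.32(Km+13.6)/13.6 = 4.82(Km+145)/145.
0.1706·Km + 2.32 = 0.03324·Km + 4.82, so (0.1706 − 0.03324)·Km = 4.82 − 2.32.
Km = 2.500/0.1373 = 18.2 mM; then Vmax = 2.32(18.2+13.6)/13.6 = 5.43 nmol·min⁻¹.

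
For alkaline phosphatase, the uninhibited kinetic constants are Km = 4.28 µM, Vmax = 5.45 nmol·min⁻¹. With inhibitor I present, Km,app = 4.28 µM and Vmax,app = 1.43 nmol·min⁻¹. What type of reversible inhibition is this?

noncompetitive

Vmax decreases (5.45 → 1.43 nmol·min⁻¹) while Km is unchanged — pure noncompetitive inhibition.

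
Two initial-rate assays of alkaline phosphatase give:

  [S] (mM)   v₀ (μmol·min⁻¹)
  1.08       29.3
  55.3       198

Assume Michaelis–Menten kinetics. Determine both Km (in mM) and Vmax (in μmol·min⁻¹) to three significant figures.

Km = 7.16 mM; Vmax = 224 μmol·min⁻¹

From v = Vmax[S]/(Km+[S]), each point gives Vmax = v(Km+[S])/[S].
Equating: 29.3(Km+1.08)/1.08 = 198(Km+55.3)/55.3.
27.13·Km + 29.3 = 3.580·Km + 198, so (27.13 − 3.580)·Km = 198 − 29.3.
Km = 168.7/23.55 = 7.16 mM; then Vmax = 29.3(7.16+1.08)/1.08 = 224 μmol·min⁻¹.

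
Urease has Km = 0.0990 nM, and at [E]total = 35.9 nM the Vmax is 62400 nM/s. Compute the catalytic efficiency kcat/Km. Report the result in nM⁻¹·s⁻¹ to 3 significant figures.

17600 nM⁻¹·s⁻¹

kcat = Vmax/[E]total = 62400/35.9 = 1740 s⁻¹.
kcat/Km = 1740/0.0990 = 17600 nM⁻¹·s⁻¹.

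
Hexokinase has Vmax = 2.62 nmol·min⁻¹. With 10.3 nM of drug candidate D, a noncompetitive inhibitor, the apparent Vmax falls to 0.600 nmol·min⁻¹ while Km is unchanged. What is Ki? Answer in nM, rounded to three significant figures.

3.06 nM

Noncompetitive: Vmax,app = Vmax/α with α = 1 + [I]/Ki.
α = Vmax/Vmax,app = 2.62/0.600 = 4.367.
Ki = [I]/(α − 1) = 10.3/3.367 = 3.06 nM.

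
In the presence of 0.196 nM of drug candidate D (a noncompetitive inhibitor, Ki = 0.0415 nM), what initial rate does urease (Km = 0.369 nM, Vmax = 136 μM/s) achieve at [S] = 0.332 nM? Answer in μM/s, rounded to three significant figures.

11.3 μM/s

α = 1 + [I]/Ki = 1 + 0.196/0.0415 = 5.723.
For a noncompetitive inhibitor, Vmax is reduced to Vmax/α while Km is unchanged: Km,app = 0.369 nM, Vmax,app = 23.8 μM/s.
v = Vmax,app·[S]/(Km,app + [S]) = 23.8 × 0.332/(0.369 + 0.332) = 11.3 μM/s.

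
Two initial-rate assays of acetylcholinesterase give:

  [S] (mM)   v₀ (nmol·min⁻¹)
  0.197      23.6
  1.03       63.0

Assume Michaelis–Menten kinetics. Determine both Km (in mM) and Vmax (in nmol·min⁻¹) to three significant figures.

From v = Vmax[S]/(Km+[S]), each point gives Vmax = v(Km+[S])/[S].
Equating: 23.6(Km+0.197)/0.197 = 63.0(Km+1.03)/1.03.
119.8·Km + 23.6 = 61.17·Km + 63.0, so (119.8 − 61.17)·Km = 63.0 − 23.6.
Km = 39.40/58.63 = 0.672 mM; then Vmax = 23.6(0.672+0.197)/0.197 = 104 nmol·min⁻¹.

Km = 0.672 mM; Vmax = 104 nmol·min⁻¹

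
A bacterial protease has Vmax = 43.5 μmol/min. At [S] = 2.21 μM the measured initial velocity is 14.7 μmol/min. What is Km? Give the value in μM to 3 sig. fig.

v/Vmax = 14.7/43.5 = 0.3379 = [S]/(Km+[S]).
So Km + [S] = [S]/0.3379 = 6.540 μM, giving Km = 6.540 − 2.21 = 4.33 μM.

4.33 μM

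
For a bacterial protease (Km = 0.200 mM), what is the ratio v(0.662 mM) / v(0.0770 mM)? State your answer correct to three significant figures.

2.76

Since Vmax cancels, v₂/v₁ = [S]₂(Km+[S]₁) / [S]₁(Km+[S]₂).
= 0.662×(0.200+0.0770) / (0.0770×(0.200+0.662)) = 0.1834/0.06637 = 2.76.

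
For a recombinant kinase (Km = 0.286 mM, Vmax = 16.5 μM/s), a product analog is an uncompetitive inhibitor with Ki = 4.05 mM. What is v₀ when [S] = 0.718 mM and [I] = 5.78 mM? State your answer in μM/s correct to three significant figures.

5.84 μM/s

α = 1 + [I]/Ki = 1 + 5.78/4.05 = 2.427.
For an uncompetitive inhibitor, both parameters are divided by α, giving Vmax/α and Km/α: Km,app = 0.118 mM, Vmax,app = 6.80 μM/s.
v = Vmax,app·[S]/(Km,app + [S]) = 6.80 × 0.718/(0.118 + 0.718) = 5.84 μM/s.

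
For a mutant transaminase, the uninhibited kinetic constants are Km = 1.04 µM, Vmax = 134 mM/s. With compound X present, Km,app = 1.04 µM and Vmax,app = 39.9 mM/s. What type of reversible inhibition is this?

Vmax decreases (134 → 39.9 mM/s) while Km is unchanged — pure noncompetitive inhibition.

noncompetitive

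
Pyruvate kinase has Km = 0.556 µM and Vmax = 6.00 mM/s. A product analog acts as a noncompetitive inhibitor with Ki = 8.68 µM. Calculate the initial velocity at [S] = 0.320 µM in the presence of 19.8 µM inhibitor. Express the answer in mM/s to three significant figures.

0.668 mM/s

With α = 1 + [I]/Ki = 1 + 19.8/8.68 = 3.281, the noncompetitive rate law is v = (Vmax/α)·[S] / (Km + [S]).
v = (6.00/3.281)×0.320 / (0.556 + 0.320) = 0.5852/0.8760 = 0.668 mM/s.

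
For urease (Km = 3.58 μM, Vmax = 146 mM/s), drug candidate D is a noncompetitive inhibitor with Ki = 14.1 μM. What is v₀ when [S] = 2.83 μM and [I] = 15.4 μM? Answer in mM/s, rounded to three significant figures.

α = 1 + [I]/Ki = 1 + 15.4/14.1 = 2.092.
For a noncompetitive inhibitor, Vmax is reduced to Vmax/α while Km is unchanged: Km,app = 3.58 μM, Vmax,app = 69.8 mM/s.
v = Vmax,app·[S]/(Km,app + [S]) = 69.8 × 2.83/(3.58 + 2.83) = 30.8 mM/s.

30.8 mM/s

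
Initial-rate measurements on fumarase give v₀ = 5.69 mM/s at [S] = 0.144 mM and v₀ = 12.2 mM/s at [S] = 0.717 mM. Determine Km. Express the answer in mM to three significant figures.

In reciprocal form, 1/v = (Km/Vmax)·(1/[S]) + 1/Vmax. The two points give (1/[S], 1/v) = (6.944, 0.1757) and (1.395, 0.08197).
Slope = (0.1757 − 0.08197)/(6.944 − 1.395) = 0.01690; intercept = 0.1757 − 0.01690×6.944 = 0.05840.
Vmax = 1/intercept = 17.1 mM/s; Km = slope × Vmax = 0.01690 × 17.1 = 0.289 mM.

0.289 mM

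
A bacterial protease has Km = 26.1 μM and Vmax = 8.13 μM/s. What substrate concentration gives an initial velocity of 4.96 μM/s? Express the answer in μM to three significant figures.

40.8 μM

The required fractional saturation is v/Vmax = 4.96/8.13 = 0.6101.
Then [S]/(Km+[S]) = 0.6101 ⇒ [S] = 26.1 × 0.6101/(1 − 0.6101) = 40.8 μM.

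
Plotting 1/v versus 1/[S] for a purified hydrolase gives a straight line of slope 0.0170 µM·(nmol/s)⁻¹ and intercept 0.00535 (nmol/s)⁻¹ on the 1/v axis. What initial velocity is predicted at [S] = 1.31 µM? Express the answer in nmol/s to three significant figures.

54.6 nmol/s

The y-intercept is 1/Vmax, so Vmax = 1/0.00535 = 187 nmol/s.
The slope is Km/Vmax, so Km = 0.0170 × 187 = 3.18 µM.
Then v = 187 × 1.31/(3.18 + 1.31) = 54.6 nmol/s.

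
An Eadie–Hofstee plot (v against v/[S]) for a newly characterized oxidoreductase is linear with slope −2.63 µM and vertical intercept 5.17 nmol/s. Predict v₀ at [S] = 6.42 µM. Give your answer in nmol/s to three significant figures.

3.67 nmol/s

In the Eadie–Hofstee form v = Vmax − Km·(v/[S]), the slope is −Km and the intercept is Vmax, so Km = 2.63 µM and Vmax = 5.17 nmol/s.
v = 5.17 × 6.42/(2.63 + 6.42) = 3.67 nmol/s.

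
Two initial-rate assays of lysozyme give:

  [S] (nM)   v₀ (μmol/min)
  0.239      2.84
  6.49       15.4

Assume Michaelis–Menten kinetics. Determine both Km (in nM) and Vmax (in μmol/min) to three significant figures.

Km = 1.32 nM; Vmax = 18.5 μmol/min

In reciprocal form, 1/v = (Km/Vmax)·(1/[S]) + 1/Vmax. The two points give (1/[S], 1/v) = (4.184, 0.3521) and (0.1541, 0.06494).
Slope = (0.3521 − 0.06494)/(4.184 − 0.1541) = 0.07126; intercept = 0.3521 − 0.07126×4.184 = 0.05396.
Vmax = 1/intercept = 18.5 μmol/min; Km = slope × Vmax = 0.07126 × 18.5 = 1.32 nM.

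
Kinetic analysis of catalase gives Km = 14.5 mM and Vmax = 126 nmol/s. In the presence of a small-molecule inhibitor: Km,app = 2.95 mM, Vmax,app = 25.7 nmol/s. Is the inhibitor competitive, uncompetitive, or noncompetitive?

uncompetitive

Both Km and Vmax decrease by the same factor (~4.91-fold) — characteristic of uncompetitive inhibition.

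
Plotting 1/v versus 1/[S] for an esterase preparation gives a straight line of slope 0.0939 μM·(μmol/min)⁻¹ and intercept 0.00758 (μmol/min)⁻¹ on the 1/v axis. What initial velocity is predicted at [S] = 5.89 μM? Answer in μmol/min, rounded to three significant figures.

42.5 μmol/min

The y-intercept is 1/Vmax, so Vmax = 1/0.00758 = 132 μmol/min.
The slope is Km/Vmax, so Km = 0.0939 × 132 = 12.4 μM.
Then v = 132 × 5.89/(12.4 + 5.89) = 42.5 μmol/min.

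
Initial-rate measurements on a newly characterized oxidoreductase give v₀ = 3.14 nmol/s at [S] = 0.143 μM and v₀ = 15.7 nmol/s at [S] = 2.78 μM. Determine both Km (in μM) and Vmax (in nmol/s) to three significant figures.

Km = 0.770 μM; Vmax = 20.0 nmol/s

From v = Vmax[S]/(Km+[S]), each point gives Vmax = v(Km+[S])/[S].
Equating: 3.14(Km+0.143)/0.143 = 15.7(Km+2.78)/2.78.
21.96·Km + 3.14 = 5.647·Km + 15.7, so (21.96 − 5.647)·Km = 15.7 − 3.14.
Km = 12.56/16.31 = 0.770 μM; then Vmax = 3.14(0.770+0.143)/0.143 = 20.0 nmol/s.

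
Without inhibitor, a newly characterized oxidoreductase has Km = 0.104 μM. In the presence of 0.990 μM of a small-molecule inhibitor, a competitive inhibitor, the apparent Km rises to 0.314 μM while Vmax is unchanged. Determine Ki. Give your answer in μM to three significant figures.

Competitive: Km,app = α·Km with α = 1 + [I]/Ki.
α = Km,app/Km = 0.314/0.104 = 3.019.
Ki = [I]/(α − 1) = 0.990/2.019 = 0.490 μM.

0.490 μM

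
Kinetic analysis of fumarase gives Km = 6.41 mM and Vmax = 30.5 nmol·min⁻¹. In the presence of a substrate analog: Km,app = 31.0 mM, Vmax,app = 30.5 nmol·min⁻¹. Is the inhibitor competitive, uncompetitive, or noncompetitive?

competitive

Km increases (6.41 → 31.0 mM) while Vmax is unchanged — the hallmark of competitive inhibition.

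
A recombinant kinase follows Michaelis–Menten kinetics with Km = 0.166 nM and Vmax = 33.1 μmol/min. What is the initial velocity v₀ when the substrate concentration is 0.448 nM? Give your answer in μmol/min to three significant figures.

24.2 μmol/min

v = Vmax·[S]/(Km + [S]) = 33.1 × 0.448 / (0.166 + 0.448)
  = 14.83 / 0.6140 = 24.2 μmol/min.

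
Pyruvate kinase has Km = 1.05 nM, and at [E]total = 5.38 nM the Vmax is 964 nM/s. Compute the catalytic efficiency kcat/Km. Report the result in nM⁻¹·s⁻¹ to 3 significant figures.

171 nM⁻¹·s⁻¹

kcat = Vmax/[E]total = 964/5.38 = 179 s⁻¹.
kcat/Km = 179/1.05 = 171 nM⁻¹·s⁻¹.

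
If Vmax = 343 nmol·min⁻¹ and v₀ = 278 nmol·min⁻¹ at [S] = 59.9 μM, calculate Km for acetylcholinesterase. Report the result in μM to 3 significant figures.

14.0 μM

v/Vmax = 278/343 = 0.8105 = [S]/(Km+[S]).
So Km + [S] = [S]/0.8105 = 73.91 μM, giving Km = 73.91 − 59.9 = 14.0 μM.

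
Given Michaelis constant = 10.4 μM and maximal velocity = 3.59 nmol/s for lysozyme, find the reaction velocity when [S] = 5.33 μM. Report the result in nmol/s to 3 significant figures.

1.22 nmol/s

v = Vmax·[S]/(Km + [S]) = 3.59 × 5.33 / (10.4 + 5.33)
  = 19.13 / 15.73 = 1.22 nmol/s.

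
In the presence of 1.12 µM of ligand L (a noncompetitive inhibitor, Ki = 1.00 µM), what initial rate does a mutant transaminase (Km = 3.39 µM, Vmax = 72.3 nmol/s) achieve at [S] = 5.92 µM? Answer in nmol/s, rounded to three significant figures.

21.7 nmol/s

With α = 1 + [I]/Ki = 1 + 1.12/1.00 = 2.120, the noncompetitive rate law is v = (Vmax/α)·[S] / (Km + [S]).
v = (72.3/2.120)×5.92 / (3.39 + 5.92) = 201.9/9.310 = 21.7 nmol/s.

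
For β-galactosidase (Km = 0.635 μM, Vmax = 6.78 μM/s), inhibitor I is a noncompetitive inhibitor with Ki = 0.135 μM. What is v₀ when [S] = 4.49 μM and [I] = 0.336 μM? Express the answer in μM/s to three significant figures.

1.70 μM/s

α = 1 + [I]/Ki = 1 + 0.336/0.135 = 3.489.
For a noncompetitive inhibitor, Vmax is reduced to Vmax/α while Km is unchanged: Km,app = 0.635 μM, Vmax,app = 1.94 μM/s.
v = Vmax,app·[S]/(Km,app + [S]) = 1.94 × 4.49/(0.635 + 4.49) = 1.70 μM/s.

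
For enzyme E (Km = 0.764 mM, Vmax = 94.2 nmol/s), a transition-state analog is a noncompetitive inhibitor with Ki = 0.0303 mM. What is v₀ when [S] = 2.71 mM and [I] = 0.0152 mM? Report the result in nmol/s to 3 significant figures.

With α = 1 + [I]/Ki = 1 + 0.0152/0.0303 = 1.502, the noncompetitive rate law is v = (Vmax/α)·[S] / (Km + [S]).
v = (94.2/1.502)×2.71 / (0.764 + 2.71) = 170.0/3.474 = 48.9 nmol/s.

48.9 nmol/s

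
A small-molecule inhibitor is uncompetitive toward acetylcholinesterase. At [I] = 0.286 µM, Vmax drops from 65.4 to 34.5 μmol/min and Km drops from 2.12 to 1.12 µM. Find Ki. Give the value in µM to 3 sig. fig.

0.319 µM

Uncompetitive: Vmax,app = Vmax/α (and Km,app = Km/α) with α = 1 + [I]/Ki.
α = Vmax/Vmax,app = 65.4/34.5 = 1.896.
Since α = 1 + [I]/Ki, [I]/Ki = 1.896 − 1 = 0.8957 and Ki = 0.286/0.8957 = 0.319 µM.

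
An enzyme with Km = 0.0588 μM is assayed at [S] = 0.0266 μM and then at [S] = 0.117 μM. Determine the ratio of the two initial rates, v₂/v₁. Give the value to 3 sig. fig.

2.14

The fractional saturations are [S]/(Km+[S]) = 0.0266/0.08540 = 0.3115 and 0.117/0.1758 = 0.6655.
v₂/v₁ is just their ratio: 0.6655/0.3115 = 2.14.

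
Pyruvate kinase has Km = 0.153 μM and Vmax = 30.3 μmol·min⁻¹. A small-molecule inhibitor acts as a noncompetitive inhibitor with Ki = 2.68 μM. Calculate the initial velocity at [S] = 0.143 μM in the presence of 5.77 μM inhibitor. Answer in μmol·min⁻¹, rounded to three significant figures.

α = 1 + [I]/Ki = 1 + 5.77/2.68 = 3.153.
For a noncompetitive inhibitor, Vmax is reduced to Vmax/α while Km is unchanged: Km,app = 0.153 μM, Vmax,app = 9.61 μmol·min⁻¹.
v = Vmax,app·[S]/(Km,app + [S]) = 9.61 × 0.143/(0.153 + 0.143) = 4.64 μmol·min⁻¹.

4.64 μmol·min⁻¹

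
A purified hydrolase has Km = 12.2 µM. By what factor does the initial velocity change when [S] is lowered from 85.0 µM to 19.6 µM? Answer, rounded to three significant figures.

Since Vmax cancels, v₂/v₁ = [S]₂(Km+[S]₁) / [S]₁(Km+[S]₂).
= 19.6×(12.2+85.0) / (85.0×(12.2+19.6)) = 1905/2703 = 0.705.

0.705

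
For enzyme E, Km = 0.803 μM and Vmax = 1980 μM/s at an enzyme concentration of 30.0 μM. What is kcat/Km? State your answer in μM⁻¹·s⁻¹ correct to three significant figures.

kcat = Vmax/[E]total = 1980/30.0 = 66.0 s⁻¹.
kcat/Km = 66.0/0.803 = 82.2 μM⁻¹·s⁻¹.

82.2 μM⁻¹·s⁻¹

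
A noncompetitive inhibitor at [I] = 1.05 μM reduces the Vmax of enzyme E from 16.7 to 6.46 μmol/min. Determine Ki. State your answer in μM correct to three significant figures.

0.662 μM

Noncompetitive: Vmax,app = Vmax/α with α = 1 + [I]/Ki.
α = Vmax/Vmax,app = 16.7/6.46 = 2.585.
Ki = [I]/(α − 1) = 1.05/1.585 = 0.662 μM.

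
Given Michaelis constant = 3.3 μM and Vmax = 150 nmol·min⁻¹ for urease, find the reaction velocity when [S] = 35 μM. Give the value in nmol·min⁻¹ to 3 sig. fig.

v = Vmax·[S]/(Km + [S]) = 150 × 35 / (3.3 + 35)
  = 5250 / 38.30 = 137 nmol·min⁻¹.

137 nmol·min⁻¹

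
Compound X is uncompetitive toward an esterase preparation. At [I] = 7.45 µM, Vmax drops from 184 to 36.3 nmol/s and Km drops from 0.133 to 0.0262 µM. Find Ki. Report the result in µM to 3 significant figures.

1.83 µM

Uncompetitive: Vmax,app = Vmax/α (and Km,app = Km/α) with α = 1 + [I]/Ki.
α = Vmax/Vmax,app = 184/36.3 = 5.069.
Ki = [I]/(α − 1) = 7.45/4.069 = 1.83 µM.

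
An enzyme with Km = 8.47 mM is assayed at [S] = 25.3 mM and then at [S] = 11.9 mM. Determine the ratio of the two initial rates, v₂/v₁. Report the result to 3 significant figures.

0.780

Since Vmax cancels, v₂/v₁ = [S]₂(Km+[S]₁) / [S]₁(Km+[S]₂).
= 11.9×(8.47+25.3) / (25.3×(8.47+11.9)) = 401.9/515.4 = 0.780.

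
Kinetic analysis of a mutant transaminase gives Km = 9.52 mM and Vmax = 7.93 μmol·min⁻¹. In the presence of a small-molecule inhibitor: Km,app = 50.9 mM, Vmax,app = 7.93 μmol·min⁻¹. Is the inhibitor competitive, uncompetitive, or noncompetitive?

Km increases (9.52 → 50.9 mM) while Vmax is unchanged — the hallmark of competitive inhibition.

competitive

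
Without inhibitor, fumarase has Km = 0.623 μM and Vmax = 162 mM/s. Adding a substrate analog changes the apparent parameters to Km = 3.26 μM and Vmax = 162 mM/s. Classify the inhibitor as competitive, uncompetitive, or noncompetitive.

Km increases (0.623 → 3.26 μM) while Vmax is unchanged — the hallmark of competitive inhibition.

competitive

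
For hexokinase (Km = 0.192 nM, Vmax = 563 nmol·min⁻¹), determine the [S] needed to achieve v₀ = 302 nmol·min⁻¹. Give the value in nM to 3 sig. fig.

Rearranging v = Vmax[S]/(Km+[S]) gives [S] = Km·v/(Vmax − v).
[S] = 0.192 × 302 / (563 − 302) = 57.98/261.0 = 0.222 nM.

0.222 nM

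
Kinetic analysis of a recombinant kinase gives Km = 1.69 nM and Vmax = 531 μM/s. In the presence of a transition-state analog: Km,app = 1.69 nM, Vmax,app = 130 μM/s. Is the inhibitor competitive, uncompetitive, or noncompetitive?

noncompetitive

Vmax decreases (531 → 130 μM/s) while Km is unchanged — pure noncompetitive inhibition.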